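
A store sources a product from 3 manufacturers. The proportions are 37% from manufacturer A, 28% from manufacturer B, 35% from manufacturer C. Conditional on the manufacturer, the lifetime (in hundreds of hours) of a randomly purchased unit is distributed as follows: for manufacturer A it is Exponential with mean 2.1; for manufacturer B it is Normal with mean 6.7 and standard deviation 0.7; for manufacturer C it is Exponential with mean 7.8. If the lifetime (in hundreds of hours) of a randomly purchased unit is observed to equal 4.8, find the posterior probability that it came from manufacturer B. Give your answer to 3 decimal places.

0.087

Likelihoods f(4.8 | ·): A: 0.0484292; B: 0.0143223; C: 0.0692863.
Posterior ∝ prior × likelihood. Numerator for B: 0.28·0.0143223 = 0.00401025.
Normalizing constant: 0.37·0.0484292 + 0.28·0.0143223 + 0.35·0.0692863 = 0.0461793.
P(B | observation) = 0.00401025 / 0.0461793 = 0.0868408.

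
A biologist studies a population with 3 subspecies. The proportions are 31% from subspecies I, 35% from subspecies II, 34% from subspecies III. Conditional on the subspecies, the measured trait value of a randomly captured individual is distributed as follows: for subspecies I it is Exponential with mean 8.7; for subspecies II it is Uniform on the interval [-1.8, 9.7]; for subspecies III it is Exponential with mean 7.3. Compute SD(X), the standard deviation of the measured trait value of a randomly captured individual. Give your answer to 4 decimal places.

Per component, I: μ=8.7, E[X²]=151.38; II: μ=3.95, E[X²]=26.6233; III: μ=7.3, E[X²]=106.58.
E[X] = 0.31·8.7 + 0.35·3.95 + 0.34·7.3 = 6.5615.
E[X²] = 0.31·151.38 + 0.35·26.6233 + 0.34·106.58 = 92.4832.
Var(X) = E[X²] − (E[X])² = 92.4832 − 43.0533 = 49.4299.
SD(X) = √49.4299 = 7.03064.

7.0306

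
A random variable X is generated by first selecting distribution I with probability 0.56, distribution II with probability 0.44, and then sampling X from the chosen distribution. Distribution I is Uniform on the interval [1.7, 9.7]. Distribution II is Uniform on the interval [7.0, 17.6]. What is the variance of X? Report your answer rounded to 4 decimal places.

17.8397

Per component, I: μ=5.7, E[X²]=37.8233; II: μ=12.3, E[X²]=160.653.
E[X] = 0.56·5.7 + 0.44·12.3 = 8.604.
E[X²] = 0.56·37.8233 + 0.44·160.653 = 91.8685.
Var(X) = E[X²] − (E[X])² = 91.8685 − 74.0288 = 17.8397.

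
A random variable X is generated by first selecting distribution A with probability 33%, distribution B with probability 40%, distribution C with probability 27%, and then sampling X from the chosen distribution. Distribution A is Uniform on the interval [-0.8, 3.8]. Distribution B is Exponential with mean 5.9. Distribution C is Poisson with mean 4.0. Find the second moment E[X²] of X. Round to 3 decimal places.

For each component E[X²] = Var + (mean)², giving A: 4.01333; B: 69.62; C: 20.
Overall E[X²] = 0.33·4.01333 + 0.4·69.62 + 0.27·20 = 34.5724.

34.572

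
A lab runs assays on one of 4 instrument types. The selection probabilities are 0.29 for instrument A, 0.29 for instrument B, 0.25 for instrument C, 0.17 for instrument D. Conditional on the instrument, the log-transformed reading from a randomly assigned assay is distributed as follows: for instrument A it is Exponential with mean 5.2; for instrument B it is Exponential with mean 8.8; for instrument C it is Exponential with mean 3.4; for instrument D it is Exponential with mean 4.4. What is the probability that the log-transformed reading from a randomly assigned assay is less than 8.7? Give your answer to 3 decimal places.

Conditional on each instrument, P(X < 8.7): A: 0.812331; B: 0.627916; C: 0.922604; D: 0.861554.
By total probability, P(X < 8.7) = 0.29·0.812331 + 0.29·0.627916 + 0.25·0.922604 + 0.17·0.861554 = 0.794787.

0.795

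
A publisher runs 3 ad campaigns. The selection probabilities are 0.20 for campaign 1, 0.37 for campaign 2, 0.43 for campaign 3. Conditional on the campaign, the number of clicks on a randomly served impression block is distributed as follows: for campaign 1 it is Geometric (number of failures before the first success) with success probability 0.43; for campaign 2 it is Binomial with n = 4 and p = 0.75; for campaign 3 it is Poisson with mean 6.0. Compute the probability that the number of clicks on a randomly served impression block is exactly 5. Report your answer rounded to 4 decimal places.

Conditional on each campaign, P(X = 5): 1: 0.0258728; 2: 0; 3: 0.160623.
By total probability, P(X = 5) = 0.2·0.0258728 + 0.37·0 + 0.43·0.160623 = 0.0742425.

0.0742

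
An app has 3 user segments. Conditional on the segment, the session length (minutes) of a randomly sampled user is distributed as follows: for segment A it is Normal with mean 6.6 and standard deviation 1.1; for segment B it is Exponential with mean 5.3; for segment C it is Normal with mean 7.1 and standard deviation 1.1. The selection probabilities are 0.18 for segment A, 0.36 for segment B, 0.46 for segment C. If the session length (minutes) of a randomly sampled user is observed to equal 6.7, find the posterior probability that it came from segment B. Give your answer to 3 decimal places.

0.080

Likelihoods f(6.7 | ·): A: 0.361179; B: 0.0532979; C: 0.339472.
Posterior ∝ prior × likelihood. Numerator for B: 0.36·0.0532979 = 0.0191873.
Normalizing constant: 0.18·0.361179 + 0.36·0.0532979 + 0.46·0.339472 = 0.240357.
P(B | observation) = 0.0191873 / 0.240357 = 0.0798283.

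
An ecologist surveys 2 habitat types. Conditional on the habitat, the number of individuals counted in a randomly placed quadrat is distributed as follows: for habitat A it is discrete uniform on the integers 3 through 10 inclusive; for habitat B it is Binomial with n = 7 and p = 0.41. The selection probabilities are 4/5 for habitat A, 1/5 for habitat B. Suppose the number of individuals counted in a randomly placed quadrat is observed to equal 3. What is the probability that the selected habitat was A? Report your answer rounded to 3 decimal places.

Likelihoods P(X=3 | ·): A: 0.125; B: 0.292299.
Posterior ∝ prior × likelihood. Numerator for A: 0.8·0.125 = 0.1.
Normalizing constant: 0.8·0.125 + 0.2·0.292299 = 0.15846.
P(A | observation) = 0.1 / 0.15846 = 0.631075.

0.631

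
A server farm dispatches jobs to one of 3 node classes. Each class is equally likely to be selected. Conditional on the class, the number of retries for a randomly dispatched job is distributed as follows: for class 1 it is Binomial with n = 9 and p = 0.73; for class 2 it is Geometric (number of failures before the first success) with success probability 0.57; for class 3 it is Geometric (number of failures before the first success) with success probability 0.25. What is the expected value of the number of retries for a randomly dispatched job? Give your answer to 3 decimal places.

3.441

Component means — 1: 6.57; 2: 0.754386; 3: 3.
E[X] = 0.333333·6.57 + 0.333333·0.754386 + 0.333333·3 = 3.44146.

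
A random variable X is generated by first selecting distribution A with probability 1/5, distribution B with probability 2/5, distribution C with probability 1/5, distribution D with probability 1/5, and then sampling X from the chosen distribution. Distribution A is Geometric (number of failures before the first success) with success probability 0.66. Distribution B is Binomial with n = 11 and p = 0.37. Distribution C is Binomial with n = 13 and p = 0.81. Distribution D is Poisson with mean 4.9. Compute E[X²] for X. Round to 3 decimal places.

For each component E[X²] = Var + (mean)², giving A: 1.04591; B: 19.129; C: 112.882; D: 28.91.
Overall E[X²] = 0.2·1.04591 + 0.4·19.129 + 0.2·112.882 + 0.2·28.91 = 36.2191.

36.219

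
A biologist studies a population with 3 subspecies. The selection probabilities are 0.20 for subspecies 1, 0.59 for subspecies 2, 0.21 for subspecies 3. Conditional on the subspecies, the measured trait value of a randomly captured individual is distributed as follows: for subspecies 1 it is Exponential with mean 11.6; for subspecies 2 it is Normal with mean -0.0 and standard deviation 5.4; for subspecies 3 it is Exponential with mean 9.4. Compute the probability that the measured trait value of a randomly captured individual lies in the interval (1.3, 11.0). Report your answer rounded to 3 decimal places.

0.446

Conditional on each subspecies, P(1.3 < X < 11.0): 1: 0.506574; 2: 0.384055; 3: 0.560538.
By total probability, P(1.3 < X < 11.0) = 0.2·0.506574 + 0.59·0.384055 + 0.21·0.560538 = 0.44562.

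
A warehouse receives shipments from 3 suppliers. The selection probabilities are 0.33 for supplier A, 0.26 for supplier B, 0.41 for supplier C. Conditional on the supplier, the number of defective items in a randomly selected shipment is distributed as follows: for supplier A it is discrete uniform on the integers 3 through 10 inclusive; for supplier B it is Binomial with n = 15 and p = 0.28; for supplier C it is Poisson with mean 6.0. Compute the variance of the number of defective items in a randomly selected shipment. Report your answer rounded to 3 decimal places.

Per component, A: μ=6.5, E[X²]=47.5; B: μ=4.2, E[X²]=20.664; C: μ=6, E[X²]=42.
E[X] = 0.33·6.5 + 0.26·4.2 + 0.41·6 = 5.697.
E[X²] = 0.33·47.5 + 0.26·20.664 + 0.41·42 = 38.2676.
Var(X) = E[X²] − (E[X])² = 38.2676 − 32.4558 = 5.81183.

5.812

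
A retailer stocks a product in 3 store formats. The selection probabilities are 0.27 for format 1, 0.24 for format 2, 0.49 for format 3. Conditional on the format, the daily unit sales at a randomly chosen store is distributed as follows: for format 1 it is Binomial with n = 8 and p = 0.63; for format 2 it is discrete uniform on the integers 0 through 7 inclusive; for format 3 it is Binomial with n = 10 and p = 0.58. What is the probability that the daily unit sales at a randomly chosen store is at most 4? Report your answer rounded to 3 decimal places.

Conditional on each format, P(X ≤ 4): 1: 0.337414; 2: 0.625; 3: 0.201609.
By total probability, P(X ≤ 4) = 0.27·0.337414 + 0.24·0.625 + 0.49·0.201609 = 0.33989.

0.340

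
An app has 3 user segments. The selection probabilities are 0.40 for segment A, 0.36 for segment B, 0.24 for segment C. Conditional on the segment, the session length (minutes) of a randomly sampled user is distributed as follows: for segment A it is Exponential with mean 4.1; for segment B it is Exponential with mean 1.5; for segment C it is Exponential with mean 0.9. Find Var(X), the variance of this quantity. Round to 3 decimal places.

Per component, A: μ=4.1, E[X²]=33.62; B: μ=1.5, E[X²]=4.5; C: μ=0.9, E[X²]=1.62.
E[X] = 0.4·4.1 + 0.36·1.5 + 0.24·0.9 = 2.396.
E[X²] = 0.4·33.62 + 0.36·4.5 + 0.24·1.62 = 15.4568.
Var(X) = E[X²] − (E[X])² = 15.4568 − 5.74082 = 9.71598.

9.716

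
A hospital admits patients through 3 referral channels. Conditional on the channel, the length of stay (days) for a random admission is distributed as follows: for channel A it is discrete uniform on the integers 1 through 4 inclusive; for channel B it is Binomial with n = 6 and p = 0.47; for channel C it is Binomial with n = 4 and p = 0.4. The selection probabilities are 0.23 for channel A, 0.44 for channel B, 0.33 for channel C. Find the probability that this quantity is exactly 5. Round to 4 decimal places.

0.0321

Conditional on each channel, P(X = 5): A: 0; B: 0.0729317; C: 0.
By total probability, P(X = 5) = 0.23·0 + 0.44·0.0729317 + 0.33·0 = 0.03209.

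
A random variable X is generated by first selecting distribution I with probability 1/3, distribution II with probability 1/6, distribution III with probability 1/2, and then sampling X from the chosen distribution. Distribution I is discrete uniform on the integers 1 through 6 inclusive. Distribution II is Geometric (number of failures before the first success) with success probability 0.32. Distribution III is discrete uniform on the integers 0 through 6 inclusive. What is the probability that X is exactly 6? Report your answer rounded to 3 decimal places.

0.132

Conditional on each component, P(X = 6): I: 0.166667; II: 0.0316376; III: 0.142857.
By total probability, P(X = 6) = 0.333333·0.166667 + 0.166667·0.0316376 + 0.5·0.142857 = 0.132257.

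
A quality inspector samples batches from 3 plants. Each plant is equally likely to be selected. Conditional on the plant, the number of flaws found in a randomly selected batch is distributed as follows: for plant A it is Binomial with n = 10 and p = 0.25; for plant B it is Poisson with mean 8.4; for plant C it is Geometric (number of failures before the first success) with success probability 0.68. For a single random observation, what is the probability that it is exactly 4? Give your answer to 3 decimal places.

0.067

Conditional on each plant, P(X = 4): A: 0.145998; B: 0.0466479; C: 0.00713032.
By total probability, P(X = 4) = 0.333333·0.145998 + 0.333333·0.0466479 + 0.333333·0.00713032 = 0.0665921.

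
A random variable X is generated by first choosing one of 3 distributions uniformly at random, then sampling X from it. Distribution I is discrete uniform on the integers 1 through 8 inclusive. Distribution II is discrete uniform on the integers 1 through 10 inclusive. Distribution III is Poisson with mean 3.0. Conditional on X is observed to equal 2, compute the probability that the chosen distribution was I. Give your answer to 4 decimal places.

Likelihoods P(X=2 | ·): I: 0.125; II: 0.1; III: 0.224042.
Posterior ∝ prior × likelihood. Numerator for I: 0.333333·0.125 = 0.0416667.
Normalizing constant: 0.333333·0.125 + 0.333333·0.1 + 0.333333·0.224042 = 0.149681.
P(I | observation) = 0.0416667 / 0.149681 = 0.278371.

0.2784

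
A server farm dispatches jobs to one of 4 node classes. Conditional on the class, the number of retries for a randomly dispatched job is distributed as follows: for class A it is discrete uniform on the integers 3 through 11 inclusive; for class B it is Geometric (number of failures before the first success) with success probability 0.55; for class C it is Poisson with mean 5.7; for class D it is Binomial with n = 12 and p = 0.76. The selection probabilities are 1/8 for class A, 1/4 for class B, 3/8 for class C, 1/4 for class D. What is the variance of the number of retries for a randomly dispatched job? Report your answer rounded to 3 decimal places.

12.942

Per component, A: μ=7, E[X²]=55.6667; B: μ=0.818182, E[X²]=2.15702; C: μ=5.7, E[X²]=38.19; D: μ=9.12, E[X²]=85.3632.
E[X] = 0.125·7 + 0.25·0.818182 + 0.375·5.7 + 0.25·9.12 = 5.49705.
E[X²] = 0.125·55.6667 + 0.25·2.15702 + 0.375·38.19 + 0.25·85.3632 = 43.1596.
Var(X) = E[X²] − (E[X])² = 43.1596 − 30.2175 = 12.9421.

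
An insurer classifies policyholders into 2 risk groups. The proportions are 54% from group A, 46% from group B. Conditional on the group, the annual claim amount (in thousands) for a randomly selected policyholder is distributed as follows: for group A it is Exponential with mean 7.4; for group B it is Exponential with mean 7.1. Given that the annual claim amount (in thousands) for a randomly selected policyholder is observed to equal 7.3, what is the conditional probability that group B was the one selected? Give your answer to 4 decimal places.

0.4599

Likelihoods f(7.3 | ·): A: 0.0503898; B: 0.0503748.
Posterior ∝ prior × likelihood. Numerator for B: 0.46·0.0503748 = 0.0231724.
Normalizing constant: 0.54·0.0503898 + 0.46·0.0503748 = 0.0503829.
P(B | observation) = 0.0231724 / 0.0503829 = 0.459926.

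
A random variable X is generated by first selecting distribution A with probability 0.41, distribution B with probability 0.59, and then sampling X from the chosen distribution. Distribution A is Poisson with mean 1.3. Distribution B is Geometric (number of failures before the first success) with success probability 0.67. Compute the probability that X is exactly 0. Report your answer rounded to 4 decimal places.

0.5070

Conditional on each component, P(X = 0): A: 0.272532; B: 0.67.
By total probability, P(X = 0) = 0.41·0.272532 + 0.59·0.67 = 0.507038.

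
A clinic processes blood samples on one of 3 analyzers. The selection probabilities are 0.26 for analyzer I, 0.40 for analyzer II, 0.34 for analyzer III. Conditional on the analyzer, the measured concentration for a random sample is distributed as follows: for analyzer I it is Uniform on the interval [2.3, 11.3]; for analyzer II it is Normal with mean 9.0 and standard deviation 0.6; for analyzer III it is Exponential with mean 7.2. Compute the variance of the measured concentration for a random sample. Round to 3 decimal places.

20.483

Per component, I: μ=6.8, E[X²]=52.99; II: μ=9, E[X²]=81.36; III: μ=7.2, E[X²]=103.68.
E[X] = 0.26·6.8 + 0.4·9 + 0.34·7.2 = 7.816.
E[X²] = 0.26·52.99 + 0.4·81.36 + 0.34·103.68 = 81.5726.
Var(X) = E[X²] − (E[X])² = 81.5726 − 61.0899 = 20.4827.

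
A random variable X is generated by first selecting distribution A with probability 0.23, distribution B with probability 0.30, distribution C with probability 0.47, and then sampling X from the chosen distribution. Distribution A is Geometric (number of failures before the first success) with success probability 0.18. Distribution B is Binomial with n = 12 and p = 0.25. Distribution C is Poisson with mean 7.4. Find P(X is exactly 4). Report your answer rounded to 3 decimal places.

Conditional on each component, P(X = 4): A: 0.0813819; B: 0.193578; C: 0.0763724.
By total probability, P(X = 4) = 0.23·0.0813819 + 0.3·0.193578 + 0.47·0.0763724 = 0.112686.

0.113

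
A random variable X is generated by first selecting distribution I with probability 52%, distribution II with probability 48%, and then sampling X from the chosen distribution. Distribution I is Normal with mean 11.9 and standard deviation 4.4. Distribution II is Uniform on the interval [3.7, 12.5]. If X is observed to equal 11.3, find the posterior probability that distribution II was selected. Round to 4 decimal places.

0.5387

Likelihoods f(11.3 | ·): I: 0.0898296; II: 0.113636.
Posterior ∝ prior × likelihood. Numerator for II: 0.48·0.113636 = 0.0545455.
Normalizing constant: 0.52·0.0898296 + 0.48·0.113636 = 0.101257.
P(II | observation) = 0.0545455 / 0.101257 = 0.538684.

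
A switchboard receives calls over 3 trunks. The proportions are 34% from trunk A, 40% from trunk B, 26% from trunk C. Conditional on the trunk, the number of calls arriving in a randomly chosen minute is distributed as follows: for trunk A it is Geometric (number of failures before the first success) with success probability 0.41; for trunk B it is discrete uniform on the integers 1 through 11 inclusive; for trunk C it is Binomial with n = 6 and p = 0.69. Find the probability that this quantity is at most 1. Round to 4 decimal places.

Conditional on each trunk, P(X ≤ 1): A: 0.6519; B: 0.0909091; C: 0.01274.
By total probability, P(X ≤ 1) = 0.34·0.6519 + 0.4·0.0909091 + 0.26·0.01274 = 0.261322.

0.2613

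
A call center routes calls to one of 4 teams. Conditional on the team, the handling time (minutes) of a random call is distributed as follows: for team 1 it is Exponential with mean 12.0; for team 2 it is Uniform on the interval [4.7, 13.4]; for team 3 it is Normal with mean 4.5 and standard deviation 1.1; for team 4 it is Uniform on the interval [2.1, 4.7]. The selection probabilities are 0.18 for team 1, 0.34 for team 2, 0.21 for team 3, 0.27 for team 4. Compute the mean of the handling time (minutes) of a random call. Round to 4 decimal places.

Component means — 1: 12; 2: 9.05; 3: 4.5; 4: 3.4.
E[X] = 0.18·12 + 0.34·9.05 + 0.21·4.5 + 0.27·3.4 = 7.1.

7.1000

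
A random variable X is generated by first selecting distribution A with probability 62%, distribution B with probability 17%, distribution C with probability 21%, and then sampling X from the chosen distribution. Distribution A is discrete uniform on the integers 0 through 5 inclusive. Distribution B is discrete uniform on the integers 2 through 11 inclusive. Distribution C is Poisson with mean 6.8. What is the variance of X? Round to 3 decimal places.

8.736

Per component, A: μ=2.5, E[X²]=9.16667; B: μ=6.5, E[X²]=50.5; C: μ=6.8, E[X²]=53.04.
E[X] = 0.62·2.5 + 0.17·6.5 + 0.21·6.8 = 4.083.
E[X²] = 0.62·9.16667 + 0.17·50.5 + 0.21·53.04 = 25.4067.
Var(X) = E[X²] − (E[X])² = 25.4067 − 16.6709 = 8.73584.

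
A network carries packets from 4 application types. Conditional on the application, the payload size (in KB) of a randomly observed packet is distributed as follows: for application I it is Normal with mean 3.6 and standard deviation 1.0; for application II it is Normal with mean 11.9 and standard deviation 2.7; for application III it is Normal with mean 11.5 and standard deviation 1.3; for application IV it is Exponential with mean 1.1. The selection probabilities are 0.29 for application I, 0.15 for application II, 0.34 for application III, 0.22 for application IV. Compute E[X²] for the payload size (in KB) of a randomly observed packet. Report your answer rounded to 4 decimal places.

For each component E[X²] = Var + (mean)², giving I: 13.96; II: 148.9; III: 133.94; IV: 2.42.
Overall E[X²] = 0.29·13.96 + 0.15·148.9 + 0.34·133.94 + 0.22·2.42 = 72.4554.

72.4554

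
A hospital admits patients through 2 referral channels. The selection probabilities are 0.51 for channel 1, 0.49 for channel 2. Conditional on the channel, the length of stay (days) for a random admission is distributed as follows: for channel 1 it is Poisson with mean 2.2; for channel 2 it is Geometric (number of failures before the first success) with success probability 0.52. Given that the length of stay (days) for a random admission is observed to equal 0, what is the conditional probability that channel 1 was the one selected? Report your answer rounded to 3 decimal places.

0.182

Likelihoods P(X=0 | ·): 1: 0.110803; 2: 0.52.
Posterior ∝ prior × likelihood. Numerator for 1: 0.51·0.110803 = 0.0565096.
Normalizing constant: 0.51·0.110803 + 0.49·0.52 = 0.31131.
P(1 | observation) = 0.0565096 / 0.31131 = 0.181522.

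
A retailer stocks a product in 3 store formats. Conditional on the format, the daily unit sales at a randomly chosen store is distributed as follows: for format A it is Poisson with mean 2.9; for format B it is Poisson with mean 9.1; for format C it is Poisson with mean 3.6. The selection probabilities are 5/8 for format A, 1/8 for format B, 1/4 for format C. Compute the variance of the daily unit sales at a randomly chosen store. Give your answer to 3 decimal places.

7.875

Per component, A: μ=2.9, E[X²]=11.31; B: μ=9.1, E[X²]=91.91; C: μ=3.6, E[X²]=16.56.
E[X] = 0.625·2.9 + 0.125·9.1 + 0.25·3.6 = 3.85.
E[X²] = 0.625·11.31 + 0.125·91.91 + 0.25·16.56 = 22.6975.
Var(X) = E[X²] − (E[X])² = 22.6975 − 14.8225 = 7.875.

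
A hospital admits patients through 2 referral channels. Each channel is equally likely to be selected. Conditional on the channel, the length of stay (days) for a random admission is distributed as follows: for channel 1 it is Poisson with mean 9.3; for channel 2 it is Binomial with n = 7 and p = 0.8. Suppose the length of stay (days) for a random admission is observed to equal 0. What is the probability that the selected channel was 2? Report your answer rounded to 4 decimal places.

Likelihoods P(X=0 | ·): 1: 9.14242e-05; 2: 1.28e-05.
Posterior ∝ prior × likelihood. Numerator for 2: 0.5·1.28e-05 = 6.4e-06.
Normalizing constant: 0.5·9.14242e-05 + 0.5·1.28e-05 = 5.21121e-05.
P(2 | observation) = 6.4e-06 / 5.21121e-05 = 0.122812.

0.1228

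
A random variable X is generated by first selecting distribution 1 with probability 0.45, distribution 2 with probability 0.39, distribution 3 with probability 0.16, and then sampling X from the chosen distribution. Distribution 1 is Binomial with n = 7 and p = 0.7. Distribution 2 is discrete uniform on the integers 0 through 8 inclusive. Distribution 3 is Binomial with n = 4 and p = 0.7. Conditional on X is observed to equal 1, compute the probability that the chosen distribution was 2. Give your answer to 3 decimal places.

0.760

Likelihoods P(X=1 | ·): 1: 0.0035721; 2: 0.111111; 3: 0.0756.
Posterior ∝ prior × likelihood. Numerator for 2: 0.39·0.111111 = 0.0433333.
Normalizing constant: 0.45·0.0035721 + 0.39·0.111111 + 0.16·0.0756 = 0.0570368.
P(2 | observation) = 0.0433333 / 0.0570368 = 0.759744.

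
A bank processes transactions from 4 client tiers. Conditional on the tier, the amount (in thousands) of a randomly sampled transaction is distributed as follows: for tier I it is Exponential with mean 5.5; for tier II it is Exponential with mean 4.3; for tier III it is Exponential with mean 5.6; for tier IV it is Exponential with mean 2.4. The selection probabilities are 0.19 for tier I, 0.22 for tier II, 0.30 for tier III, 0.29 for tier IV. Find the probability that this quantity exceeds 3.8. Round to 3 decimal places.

0.398

Conditional on each tier, P(X > 3.8): I: 0.50112; II: 0.413242; III: 0.507341; IV: 0.20529.
By total probability, P(X > 3.8) = 0.19·0.50112 + 0.22·0.413242 + 0.3·0.507341 + 0.29·0.20529 = 0.397863.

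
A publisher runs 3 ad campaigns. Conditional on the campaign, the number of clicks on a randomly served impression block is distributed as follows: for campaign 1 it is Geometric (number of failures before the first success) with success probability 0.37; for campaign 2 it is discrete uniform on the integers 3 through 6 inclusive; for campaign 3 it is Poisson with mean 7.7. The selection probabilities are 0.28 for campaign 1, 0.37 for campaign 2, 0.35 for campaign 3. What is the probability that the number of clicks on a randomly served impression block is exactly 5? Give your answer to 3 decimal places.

0.139

Conditional on each campaign, P(X = 5): 1: 0.0367202; 2: 0.25; 3: 0.102142.
By total probability, P(X = 5) = 0.28·0.0367202 + 0.37·0.25 + 0.35·0.102142 = 0.138531.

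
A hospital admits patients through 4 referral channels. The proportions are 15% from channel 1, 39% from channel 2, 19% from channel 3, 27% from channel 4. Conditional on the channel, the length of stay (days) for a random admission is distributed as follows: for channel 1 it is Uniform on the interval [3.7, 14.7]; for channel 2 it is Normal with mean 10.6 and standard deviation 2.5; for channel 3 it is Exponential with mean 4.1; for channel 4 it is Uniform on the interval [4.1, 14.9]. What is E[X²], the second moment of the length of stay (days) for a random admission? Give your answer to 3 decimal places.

For each component E[X²] = Var + (mean)², giving 1: 94.7233; 2: 118.61; 3: 33.62; 4: 99.97.
Overall E[X²] = 0.15·94.7233 + 0.39·118.61 + 0.19·33.62 + 0.27·99.97 = 93.8461.

93.846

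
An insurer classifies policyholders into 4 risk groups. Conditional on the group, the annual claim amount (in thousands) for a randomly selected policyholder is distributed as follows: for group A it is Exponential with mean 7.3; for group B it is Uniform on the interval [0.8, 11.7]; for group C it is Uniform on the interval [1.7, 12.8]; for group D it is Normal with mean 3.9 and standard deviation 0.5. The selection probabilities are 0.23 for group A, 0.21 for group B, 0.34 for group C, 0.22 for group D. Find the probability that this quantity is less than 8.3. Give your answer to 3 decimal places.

Conditional on each group, P(X < 8.3): A: 0.679216; B: 0.688073; C: 0.594595; D: 1.
By total probability, P(X < 8.3) = 0.23·0.679216 + 0.21·0.688073 + 0.34·0.594595 + 0.22·1 = 0.722877.

0.723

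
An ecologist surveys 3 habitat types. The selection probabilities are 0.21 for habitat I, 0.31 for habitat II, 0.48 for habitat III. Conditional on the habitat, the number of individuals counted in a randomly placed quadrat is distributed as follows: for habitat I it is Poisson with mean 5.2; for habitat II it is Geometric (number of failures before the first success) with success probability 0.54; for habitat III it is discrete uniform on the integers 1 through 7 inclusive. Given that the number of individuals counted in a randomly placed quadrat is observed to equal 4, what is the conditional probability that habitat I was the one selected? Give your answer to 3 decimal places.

Likelihoods P(X=4 | ·): I: 0.168063; II: 0.0241783; III: 0.142857.
Posterior ∝ prior × likelihood. Numerator for I: 0.21·0.168063 = 0.0352931.
Normalizing constant: 0.21·0.168063 + 0.31·0.0241783 + 0.48·0.142857 = 0.11136.
P(I | observation) = 0.0352931 / 0.11136 = 0.316929.

0.317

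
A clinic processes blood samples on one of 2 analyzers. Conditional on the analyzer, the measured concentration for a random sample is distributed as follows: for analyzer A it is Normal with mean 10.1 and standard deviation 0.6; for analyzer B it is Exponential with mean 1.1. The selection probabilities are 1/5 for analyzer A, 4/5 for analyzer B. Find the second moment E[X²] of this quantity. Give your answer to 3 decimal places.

For each component E[X²] = Var + (mean)², giving A: 102.37; B: 2.42.
Overall E[X²] = 0.2·102.37 + 0.8·2.42 = 22.41.

22.410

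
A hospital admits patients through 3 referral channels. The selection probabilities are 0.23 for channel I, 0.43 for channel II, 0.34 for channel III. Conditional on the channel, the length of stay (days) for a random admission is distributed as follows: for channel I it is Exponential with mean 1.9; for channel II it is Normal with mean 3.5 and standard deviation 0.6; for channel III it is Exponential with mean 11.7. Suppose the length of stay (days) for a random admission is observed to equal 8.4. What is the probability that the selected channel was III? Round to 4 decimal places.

0.9069

Likelihoods f(8.4 | ·): I: 0.00632714; II: 2.18899e-15; III: 0.0416882.
Posterior ∝ prior × likelihood. Numerator for III: 0.34·0.0416882 = 0.014174.
Normalizing constant: 0.23·0.00632714 + 0.43·2.18899e-15 + 0.34·0.0416882 = 0.0156292.
P(III | observation) = 0.014174 / 0.0156292 = 0.90689.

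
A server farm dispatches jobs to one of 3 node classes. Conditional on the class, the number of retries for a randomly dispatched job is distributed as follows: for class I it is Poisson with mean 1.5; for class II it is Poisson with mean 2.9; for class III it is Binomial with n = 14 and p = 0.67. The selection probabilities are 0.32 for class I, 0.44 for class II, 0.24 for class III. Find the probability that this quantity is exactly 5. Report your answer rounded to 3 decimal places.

0.049

Conditional on each class, P(X = 5): I: 0.01412; II: 0.0940491; III: 0.0125448.
By total probability, P(X = 5) = 0.32·0.01412 + 0.44·0.0940491 + 0.24·0.0125448 = 0.0489108.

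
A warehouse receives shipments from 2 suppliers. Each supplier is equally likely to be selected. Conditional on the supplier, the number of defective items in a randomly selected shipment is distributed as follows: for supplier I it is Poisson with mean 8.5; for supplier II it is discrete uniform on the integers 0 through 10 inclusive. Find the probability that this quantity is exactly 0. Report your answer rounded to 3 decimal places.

Conditional on each supplier, P(X = 0): I: 0.000203468; II: 0.0909091.
By total probability, P(X = 0) = 0.5·0.000203468 + 0.5·0.0909091 = 0.0455563.

0.046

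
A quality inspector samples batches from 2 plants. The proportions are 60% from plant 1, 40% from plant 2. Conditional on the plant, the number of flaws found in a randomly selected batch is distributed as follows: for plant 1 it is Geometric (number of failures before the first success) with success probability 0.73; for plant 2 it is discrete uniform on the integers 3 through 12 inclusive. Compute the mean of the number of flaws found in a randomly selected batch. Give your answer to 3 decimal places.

Component means — 1: 0.369863; 2: 7.5.
E[X] = 0.6·0.369863 + 0.4·7.5 = 3.22192.

3.222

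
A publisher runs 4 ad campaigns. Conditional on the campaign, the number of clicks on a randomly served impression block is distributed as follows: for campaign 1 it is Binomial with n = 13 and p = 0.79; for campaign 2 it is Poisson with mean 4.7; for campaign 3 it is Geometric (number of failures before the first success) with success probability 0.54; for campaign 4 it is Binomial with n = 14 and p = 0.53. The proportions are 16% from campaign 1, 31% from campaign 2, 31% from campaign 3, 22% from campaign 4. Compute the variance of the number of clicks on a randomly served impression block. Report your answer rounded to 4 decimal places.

14.1525

Per component, 1: μ=10.27, E[X²]=107.63; 2: μ=4.7, E[X²]=26.79; 3: μ=0.851852, E[X²]=2.30316; 4: μ=7.42, E[X²]=58.5438.
E[X] = 0.16·10.27 + 0.31·4.7 + 0.31·0.851852 + 0.22·7.42 = 4.99667.
E[X²] = 0.16·107.63 + 0.31·26.79 + 0.31·2.30316 + 0.22·58.5438 = 39.1193.
Var(X) = E[X²] − (E[X])² = 39.1193 − 24.9668 = 14.1525.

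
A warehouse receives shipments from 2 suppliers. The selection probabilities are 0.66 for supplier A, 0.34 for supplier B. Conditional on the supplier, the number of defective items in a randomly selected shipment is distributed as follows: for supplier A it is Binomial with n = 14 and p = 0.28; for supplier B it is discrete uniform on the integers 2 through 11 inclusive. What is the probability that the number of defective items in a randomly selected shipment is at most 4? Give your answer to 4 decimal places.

0.5304

Conditional on each supplier, P(X ≤ 4): A: 0.649052; B: 0.3.
By total probability, P(X ≤ 4) = 0.66·0.649052 + 0.34·0.3 = 0.530374.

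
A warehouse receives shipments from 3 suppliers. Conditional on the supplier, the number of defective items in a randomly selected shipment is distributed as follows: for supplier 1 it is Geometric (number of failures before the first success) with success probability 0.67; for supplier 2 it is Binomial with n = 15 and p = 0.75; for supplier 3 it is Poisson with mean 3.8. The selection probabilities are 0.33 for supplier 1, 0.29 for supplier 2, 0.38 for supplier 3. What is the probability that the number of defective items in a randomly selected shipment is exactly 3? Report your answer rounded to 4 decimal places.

Conditional on each supplier, P(X = 3): 1: 0.0240778; 2: 1.14413e-05; 3: 0.204588.
By total probability, P(X = 3) = 0.33·0.0240778 + 0.29·1.14413e-05 + 0.38·0.204588 = 0.0856925.

0.0857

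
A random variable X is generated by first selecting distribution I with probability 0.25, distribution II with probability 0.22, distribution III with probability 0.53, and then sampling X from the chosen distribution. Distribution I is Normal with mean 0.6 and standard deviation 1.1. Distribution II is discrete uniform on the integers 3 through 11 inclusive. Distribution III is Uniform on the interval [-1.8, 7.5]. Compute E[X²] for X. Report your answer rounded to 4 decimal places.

20.7641

For each component E[X²] = Var + (mean)², giving I: 1.57; II: 55.6667; III: 15.33.
Overall E[X²] = 0.25·1.57 + 0.22·55.6667 + 0.53·15.33 = 20.7641.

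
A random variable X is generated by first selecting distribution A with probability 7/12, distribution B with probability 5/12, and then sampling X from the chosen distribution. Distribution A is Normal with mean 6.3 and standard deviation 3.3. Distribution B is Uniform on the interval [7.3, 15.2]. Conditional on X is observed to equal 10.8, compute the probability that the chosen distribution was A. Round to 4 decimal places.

Likelihoods f(10.8 | ·): A: 0.0477101; B: 0.126582.
Posterior ∝ prior × likelihood. Numerator for A: 0.583333·0.0477101 = 0.0278309.
Normalizing constant: 0.583333·0.0477101 + 0.416667·0.126582 = 0.0805735.
P(A | observation) = 0.0278309 / 0.0805735 = 0.34541.

0.3454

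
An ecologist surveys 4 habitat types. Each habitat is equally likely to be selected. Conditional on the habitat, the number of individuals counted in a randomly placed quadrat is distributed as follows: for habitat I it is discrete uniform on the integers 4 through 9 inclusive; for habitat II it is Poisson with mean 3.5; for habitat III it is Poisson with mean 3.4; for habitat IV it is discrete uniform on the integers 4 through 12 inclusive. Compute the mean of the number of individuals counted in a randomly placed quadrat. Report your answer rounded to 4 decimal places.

Component means — I: 6.5; II: 3.5; III: 3.4; IV: 8.
E[X] = 0.25·6.5 + 0.25·3.5 + 0.25·3.4 + 0.25·8 = 5.35.

5.3500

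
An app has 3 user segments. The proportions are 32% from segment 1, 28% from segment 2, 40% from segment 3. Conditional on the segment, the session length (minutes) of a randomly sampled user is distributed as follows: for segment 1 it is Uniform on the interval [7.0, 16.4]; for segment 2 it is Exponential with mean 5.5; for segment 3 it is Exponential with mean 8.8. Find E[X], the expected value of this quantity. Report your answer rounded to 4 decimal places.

8.8040

Component means — 1: 11.7; 2: 5.5; 3: 8.8.
E[X] = 0.32·11.7 + 0.28·5.5 + 0.4·8.8 = 8.804.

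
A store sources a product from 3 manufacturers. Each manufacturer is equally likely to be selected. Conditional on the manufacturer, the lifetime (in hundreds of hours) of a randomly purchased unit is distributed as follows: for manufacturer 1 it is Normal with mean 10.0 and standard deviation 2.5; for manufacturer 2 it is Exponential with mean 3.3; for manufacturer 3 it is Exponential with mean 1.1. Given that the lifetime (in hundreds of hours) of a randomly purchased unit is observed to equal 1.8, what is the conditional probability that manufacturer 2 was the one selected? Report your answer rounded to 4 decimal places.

Likelihoods f(1.8 | ·): 1: 0.00073589; 2: 0.17563; 3: 0.176988.
Posterior ∝ prior × likelihood. Numerator for 2: 0.333333·0.17563 = 0.0585433.
Normalizing constant: 0.333333·0.00073589 + 0.333333·0.17563 + 0.333333·0.176988 = 0.117785.
P(2 | observation) = 0.0585433 / 0.117785 = 0.497037.

0.4970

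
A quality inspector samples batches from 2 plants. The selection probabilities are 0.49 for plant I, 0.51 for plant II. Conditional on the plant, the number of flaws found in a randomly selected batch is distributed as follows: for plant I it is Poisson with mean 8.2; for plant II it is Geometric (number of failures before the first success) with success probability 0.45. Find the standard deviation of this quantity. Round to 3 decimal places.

Per component, I: μ=8.2, E[X²]=75.44; II: μ=1.22222, E[X²]=4.20988.
E[X] = 0.49·8.2 + 0.51·1.22222 = 4.64133.
E[X²] = 0.49·75.44 + 0.51·4.20988 = 39.1126.
Var(X) = E[X²] − (E[X])² = 39.1126 − 21.542 = 17.5707.
SD(X) = √17.5707 = 4.19174.

4.192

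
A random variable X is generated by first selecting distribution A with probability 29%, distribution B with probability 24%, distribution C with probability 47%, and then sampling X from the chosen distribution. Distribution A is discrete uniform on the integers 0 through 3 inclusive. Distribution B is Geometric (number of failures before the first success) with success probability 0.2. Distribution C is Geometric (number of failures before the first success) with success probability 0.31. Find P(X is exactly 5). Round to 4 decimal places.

Conditional on each component, P(X = 5): A: 0; B: 0.065536; C: 0.048485.
By total probability, P(X = 5) = 0.29·0 + 0.24·0.065536 + 0.47·0.048485 = 0.0385166.

0.0385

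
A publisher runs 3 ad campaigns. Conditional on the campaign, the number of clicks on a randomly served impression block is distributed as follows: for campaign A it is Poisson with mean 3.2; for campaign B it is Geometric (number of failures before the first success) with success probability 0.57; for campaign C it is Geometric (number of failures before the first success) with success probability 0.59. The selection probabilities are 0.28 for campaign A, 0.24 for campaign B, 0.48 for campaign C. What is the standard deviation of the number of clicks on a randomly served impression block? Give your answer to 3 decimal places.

1.739

Per component, A: μ=3.2, E[X²]=13.44; B: μ=0.754386, E[X²]=1.89258; C: μ=0.694915, E[X²]=1.66073.
E[X] = 0.28·3.2 + 0.24·0.754386 + 0.48·0.694915 = 1.41061.
E[X²] = 0.28·13.44 + 0.24·1.89258 + 0.48·1.66073 = 5.01457.
Var(X) = E[X²] − (E[X])² = 5.01457 − 1.98983 = 3.02474.
SD(X) = √3.02474 = 1.73918.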